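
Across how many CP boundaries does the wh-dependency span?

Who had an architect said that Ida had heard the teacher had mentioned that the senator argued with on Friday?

3

"who" is extracted from the PP object of "argued".
Boundaries crossed, outermost first: [that], [Ø], [that] — 3 in total.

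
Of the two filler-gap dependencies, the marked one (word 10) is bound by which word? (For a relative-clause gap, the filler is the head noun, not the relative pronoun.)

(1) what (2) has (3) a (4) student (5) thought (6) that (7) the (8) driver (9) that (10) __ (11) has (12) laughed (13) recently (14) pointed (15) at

The marked gap is inside the relative clause, the subject of "laughed".
Its filler is the head noun "driver" (via "that"), at word 8.
(The other dependency links word 1 to a gap after word 15.)

8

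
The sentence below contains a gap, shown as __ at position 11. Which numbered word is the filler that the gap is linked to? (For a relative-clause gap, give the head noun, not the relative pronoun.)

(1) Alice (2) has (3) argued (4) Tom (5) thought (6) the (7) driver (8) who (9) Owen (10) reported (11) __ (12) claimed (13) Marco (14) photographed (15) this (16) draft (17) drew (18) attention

7

The gap at 11 is the subject of "claimed", inside a relative clause.
The relative pronoun is "who" (word 8); it is bound by the head noun immediately before it.
Its filler is the head noun "driver", at word 7.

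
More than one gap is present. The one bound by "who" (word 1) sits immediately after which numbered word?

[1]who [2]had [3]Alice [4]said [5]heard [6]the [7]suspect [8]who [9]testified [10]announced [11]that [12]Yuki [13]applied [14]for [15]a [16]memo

The displaced element is "who" (word 1).
It is linked across 1 clause boundary (Ø).
It functions as the subject of "heard", so the gap sits immediately after word 4 ("said").
Base order: Alice had said that who heard the suspect who testified announced that Yuki applied for a memo.

4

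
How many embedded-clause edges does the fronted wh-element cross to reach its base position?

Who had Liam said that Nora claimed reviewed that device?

2

"who" is extracted from the subject of "reviewed".
Boundaries crossed, outermost first: [that], [Ø] — 2 in total.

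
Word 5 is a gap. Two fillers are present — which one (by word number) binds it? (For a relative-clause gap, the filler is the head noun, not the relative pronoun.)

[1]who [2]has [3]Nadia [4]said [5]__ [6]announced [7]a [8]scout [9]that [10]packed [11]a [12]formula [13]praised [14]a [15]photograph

The marked gap is the subject of "announced".
Its filler is the fronted wh-phrase "who", at word 1.
(The other dependency links word 8 to a gap after word 9.)

1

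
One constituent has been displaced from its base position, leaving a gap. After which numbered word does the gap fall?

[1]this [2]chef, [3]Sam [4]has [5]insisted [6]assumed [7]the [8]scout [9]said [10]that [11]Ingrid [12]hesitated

5

The displaced element is "this chef" (word 2).
It is linked across 1 clause boundary (Ø).
It functions as the subject of "assumed", so the gap sits immediately after word 5 ("insisted").
Base order: Sam has insisted this chef assumed the scout said that Ingrid hesitated.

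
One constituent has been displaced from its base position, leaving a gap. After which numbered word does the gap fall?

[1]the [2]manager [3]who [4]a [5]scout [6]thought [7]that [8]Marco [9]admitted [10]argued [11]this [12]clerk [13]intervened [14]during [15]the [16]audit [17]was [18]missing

The displaced element is "the manager" (word 2).
It is linked across 2 clause boundaries (that → Ø).
It functions as the subject of "argued", so the gap sits immediately after word 9 ("admitted").
Base order: A scout thought that Marco admitted that the manager argued this clerk intervened during the audit.

9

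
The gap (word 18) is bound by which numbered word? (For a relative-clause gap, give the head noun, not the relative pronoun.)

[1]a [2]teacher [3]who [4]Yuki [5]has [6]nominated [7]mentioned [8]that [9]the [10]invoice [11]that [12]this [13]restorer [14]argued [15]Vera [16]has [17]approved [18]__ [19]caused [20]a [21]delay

10

The gap at 18 is the object of "approved", inside a relative clause.
The relative pronoun is "that" (word 11); it is bound by the head noun immediately before it.
Its filler is the head noun "invoice", at word 10.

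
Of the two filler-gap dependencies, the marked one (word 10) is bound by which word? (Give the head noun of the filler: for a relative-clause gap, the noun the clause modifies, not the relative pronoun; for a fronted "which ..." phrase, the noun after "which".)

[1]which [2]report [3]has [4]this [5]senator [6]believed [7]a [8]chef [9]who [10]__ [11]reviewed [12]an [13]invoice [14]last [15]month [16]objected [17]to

The marked gap is inside the relative clause, the subject of "reviewed".
Its filler is the head noun "chef" (via "who"), at word 8.
(The other dependency links word 2 to a gap after word 17.)

8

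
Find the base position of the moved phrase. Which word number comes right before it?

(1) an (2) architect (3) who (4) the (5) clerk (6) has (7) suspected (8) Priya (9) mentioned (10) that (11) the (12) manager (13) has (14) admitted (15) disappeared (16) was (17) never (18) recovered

14

The displaced element is "an architect" (word 2).
It is linked across 3 clause boundaries (Ø → that → Ø).
It functions as the subject of "disappeared", so the gap sits immediately after word 14 ("admitted").
Base order: The clerk has suspected Priya mentioned that the manager has admitted that an architect disappeared.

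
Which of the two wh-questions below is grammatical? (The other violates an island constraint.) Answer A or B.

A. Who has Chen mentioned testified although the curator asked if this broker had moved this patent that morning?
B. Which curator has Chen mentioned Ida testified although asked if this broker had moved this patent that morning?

In B, the wh-phrase is extracted from inside an adjunct island (introduced by "although"), which blocks movement.
In A, the extraction path crosses only that-complement boundaries, which are transparent.
So A is grammatical.

A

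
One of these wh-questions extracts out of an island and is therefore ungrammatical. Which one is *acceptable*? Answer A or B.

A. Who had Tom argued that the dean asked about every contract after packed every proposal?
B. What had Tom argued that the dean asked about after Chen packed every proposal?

B

In A, the wh-phrase is extracted from inside an adjunct island (introduced by "after"), which blocks movement.
In B, the extraction path crosses only that-complement boundaries, which are transparent.
So B is grammatical.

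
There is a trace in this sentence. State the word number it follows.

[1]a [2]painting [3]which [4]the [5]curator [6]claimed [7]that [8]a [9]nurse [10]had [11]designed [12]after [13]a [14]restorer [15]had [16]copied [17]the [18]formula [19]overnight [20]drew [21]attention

The displaced element is "a painting" (word 2).
It is linked across 1 clause boundary (that).
It functions as the direct object of "designed", so the gap sits immediately after word 11 ("designed").
Base order: The curator claimed that a nurse had designed a painting after a restorer had copied the formula overnight.

11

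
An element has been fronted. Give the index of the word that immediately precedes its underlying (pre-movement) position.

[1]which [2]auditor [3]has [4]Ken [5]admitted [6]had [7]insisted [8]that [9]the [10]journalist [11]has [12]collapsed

5

The displaced element is "which auditor" (word 2).
It is linked across 1 clause boundary (Ø).
It functions as the subject of "insisted", so the gap sits immediately after word 5 ("admitted").
Base order: Ken has admitted that which auditor had insisted that the journalist has collapsed.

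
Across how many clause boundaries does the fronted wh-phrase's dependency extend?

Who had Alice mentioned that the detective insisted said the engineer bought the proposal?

"who" is extracted from the subject of "said".
Boundaries crossed, outermost first: [that], [Ø] — 2 in total.

2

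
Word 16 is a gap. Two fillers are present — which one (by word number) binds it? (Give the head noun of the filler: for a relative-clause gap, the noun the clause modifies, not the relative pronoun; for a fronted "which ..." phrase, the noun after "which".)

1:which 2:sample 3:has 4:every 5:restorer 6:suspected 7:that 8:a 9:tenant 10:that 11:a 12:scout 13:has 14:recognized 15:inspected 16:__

The marked gap is the direct object of "inspected".
Its filler is the fronted wh-phrase "which sample", at word 2.
(The other dependency links word 9 to a gap after word 14.)

2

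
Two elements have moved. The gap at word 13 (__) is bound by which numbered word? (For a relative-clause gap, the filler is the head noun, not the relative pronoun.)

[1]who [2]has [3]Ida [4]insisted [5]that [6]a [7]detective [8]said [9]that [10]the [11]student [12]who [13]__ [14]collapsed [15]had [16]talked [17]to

11

The marked gap is inside the relative clause, the subject of "collapsed".
Its filler is the head noun "student" (via "who"), at word 11.
(The other dependency links word 1 to a gap after word 17.)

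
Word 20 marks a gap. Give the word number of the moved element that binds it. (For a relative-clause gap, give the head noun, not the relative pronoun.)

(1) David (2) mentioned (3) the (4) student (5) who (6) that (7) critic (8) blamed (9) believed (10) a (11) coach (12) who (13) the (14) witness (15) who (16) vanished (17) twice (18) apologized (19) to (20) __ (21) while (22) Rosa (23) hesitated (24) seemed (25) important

11

The gap at 20 is the prepositional object of "apologized", inside a relative clause.
The relative pronoun is "who" (word 12); it is bound by the head noun immediately before it.
Its filler is the head noun "coach", at word 11.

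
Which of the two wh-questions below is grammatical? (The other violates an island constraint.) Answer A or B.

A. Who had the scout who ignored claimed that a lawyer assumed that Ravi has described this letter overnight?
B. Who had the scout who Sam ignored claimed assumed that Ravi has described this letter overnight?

B

In A, the wh-phrase is extracted from inside a complex-NP island (relative clause) (introduced by "who"), which blocks movement.
In B, the extraction path crosses only that-complement boundaries, which are transparent.
So B is grammatical.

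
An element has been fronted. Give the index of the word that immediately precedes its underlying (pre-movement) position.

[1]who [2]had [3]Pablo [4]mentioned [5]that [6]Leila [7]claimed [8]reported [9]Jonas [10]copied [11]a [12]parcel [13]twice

The displaced element is "who" (word 1).
It is linked across 2 clause boundaries (that → Ø).
It functions as the subject of "reported", so the gap sits immediately after word 7 ("claimed").
Base order: Pablo had mentioned that Leila claimed that who reported Jonas copied a parcel twice.

7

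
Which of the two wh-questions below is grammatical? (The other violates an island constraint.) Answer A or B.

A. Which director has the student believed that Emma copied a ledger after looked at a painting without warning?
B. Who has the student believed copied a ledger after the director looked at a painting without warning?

In A, the wh-phrase is extracted from inside an adjunct island (introduced by "after"), which blocks movement.
In B, the extraction path crosses only that-complement boundaries, which are transparent.
So B is grammatical.

B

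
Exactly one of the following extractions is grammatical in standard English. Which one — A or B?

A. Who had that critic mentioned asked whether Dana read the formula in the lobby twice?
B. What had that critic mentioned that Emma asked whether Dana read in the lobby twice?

A

In B, the wh-phrase is extracted from inside a wh-island (introduced by "whether"), which blocks movement.
In A, the extraction path crosses only that-complement boundaries, which are transparent.
So A is grammatical.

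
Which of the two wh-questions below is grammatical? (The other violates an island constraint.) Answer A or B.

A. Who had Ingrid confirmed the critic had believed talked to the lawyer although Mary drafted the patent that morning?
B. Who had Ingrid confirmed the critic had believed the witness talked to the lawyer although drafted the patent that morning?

A

In B, the wh-phrase is extracted from inside an adjunct island (introduced by "although"), which blocks movement.
In A, the extraction path crosses only that-complement boundaries, which are transparent.
So A is grammatical.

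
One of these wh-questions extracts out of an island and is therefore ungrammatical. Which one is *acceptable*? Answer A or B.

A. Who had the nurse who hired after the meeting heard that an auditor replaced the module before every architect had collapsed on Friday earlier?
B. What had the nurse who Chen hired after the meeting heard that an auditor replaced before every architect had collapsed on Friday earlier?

B

In A, the wh-phrase is extracted from inside a complex-NP island (relative clause) (introduced by "who"), which blocks movement.
In B, the extraction path crosses only that-complement boundaries, which are transparent.
So B is grammatical.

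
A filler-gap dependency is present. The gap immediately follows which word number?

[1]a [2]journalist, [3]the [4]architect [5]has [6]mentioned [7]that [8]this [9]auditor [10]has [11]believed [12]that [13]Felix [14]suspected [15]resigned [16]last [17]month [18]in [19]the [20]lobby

The displaced element is "a journalist" (word 2).
It is linked across 3 clause boundaries (that → that → Ø).
It functions as the subject of "resigned", so the gap sits immediately after word 14 ("suspected").
Base order: The architect has mentioned that this auditor has believed that Felix suspected that a journalist resigned last month in the lobby.

14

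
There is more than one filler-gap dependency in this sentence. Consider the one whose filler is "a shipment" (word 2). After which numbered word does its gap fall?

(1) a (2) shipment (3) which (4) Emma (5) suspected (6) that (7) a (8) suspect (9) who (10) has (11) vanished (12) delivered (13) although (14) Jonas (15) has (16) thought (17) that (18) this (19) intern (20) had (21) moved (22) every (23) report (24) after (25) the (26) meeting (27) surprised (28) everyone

12

The displaced element is "a shipment" (word 2).
It is linked across 1 clause boundary (that).
It functions as the direct object of "delivered", so the gap sits immediately after word 12 ("delivered").
Base order: Emma suspected that a suspect who has vanished delivered a shipment although Jonas has thought that this intern had moved every report after the meeting.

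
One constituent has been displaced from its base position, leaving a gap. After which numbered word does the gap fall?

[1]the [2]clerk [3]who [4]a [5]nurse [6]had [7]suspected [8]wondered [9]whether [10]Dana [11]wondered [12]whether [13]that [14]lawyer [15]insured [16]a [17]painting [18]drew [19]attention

7

The displaced element is "the clerk" (word 2).
It is linked across 1 clause boundary (Ø).
It functions as the subject of "wondered", so the gap sits immediately after word 7 ("suspected").
Base order: A nurse had suspected that the clerk wondered whether Dana wondered whether that lawyer insured a painting.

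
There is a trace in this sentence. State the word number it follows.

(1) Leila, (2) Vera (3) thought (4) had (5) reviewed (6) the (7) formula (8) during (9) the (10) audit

3

The displaced element is "Leila" (word 1).
It is linked across 1 clause boundary (Ø).
It functions as the subject of "reviewed", so the gap sits immediately after word 3 ("thought").
Base order: Vera thought that Leila had reviewed the formula during the audit.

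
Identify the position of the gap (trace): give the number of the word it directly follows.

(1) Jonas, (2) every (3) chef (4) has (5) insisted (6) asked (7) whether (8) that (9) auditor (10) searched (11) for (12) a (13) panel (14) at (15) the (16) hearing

The displaced element is "Jonas" (word 1).
It is linked across 1 clause boundary (Ø).
It functions as the subject of "asked", so the gap sits immediately after word 5 ("insisted").
Base order: Every chef has insisted that Jonas asked whether that auditor searched for a panel at the hearing.

5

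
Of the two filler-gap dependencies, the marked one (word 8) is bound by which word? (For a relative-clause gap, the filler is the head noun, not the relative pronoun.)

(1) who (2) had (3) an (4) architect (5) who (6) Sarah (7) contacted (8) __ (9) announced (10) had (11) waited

4

The marked gap is inside the relative clause, the direct object of "contacted".
Its filler is the head noun "architect" (via "who"), at word 4.
(The other dependency links word 1 to a gap after word 9.)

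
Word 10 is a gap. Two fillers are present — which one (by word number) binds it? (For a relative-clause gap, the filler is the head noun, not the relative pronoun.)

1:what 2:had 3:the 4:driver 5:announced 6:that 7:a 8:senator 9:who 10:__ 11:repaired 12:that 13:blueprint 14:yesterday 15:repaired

The marked gap is inside the relative clause, the subject of "repaired".
Its filler is the head noun "senator" (via "who"), at word 8.
(The other dependency links word 1 to a gap after word 15.)

8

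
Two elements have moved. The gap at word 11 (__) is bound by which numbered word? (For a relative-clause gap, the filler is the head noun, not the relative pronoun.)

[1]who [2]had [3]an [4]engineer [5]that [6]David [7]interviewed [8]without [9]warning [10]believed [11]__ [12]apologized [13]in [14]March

The marked gap is the subject of "apologized".
Its filler is the fronted wh-phrase "who", at word 1.
(The other dependency links word 4 to a gap after word 7.)

1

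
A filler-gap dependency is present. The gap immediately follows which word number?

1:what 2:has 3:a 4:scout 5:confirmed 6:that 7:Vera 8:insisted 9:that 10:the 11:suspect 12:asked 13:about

The displaced element is "what" (word 1).
It is linked across 2 clause boundaries (that → that).
It functions as the object of the preposition "about" of "asked", so the gap sits immediately after word 13 ("about").
Base order: A scout has confirmed that Vera insisted that the suspect asked about what.

13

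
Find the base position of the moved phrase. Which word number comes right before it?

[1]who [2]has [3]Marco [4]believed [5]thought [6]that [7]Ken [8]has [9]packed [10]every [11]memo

The displaced element is "who" (word 1).
It is linked across 1 clause boundary (Ø).
It functions as the subject of "thought", so the gap sits immediately after word 4 ("believed").
Base order: Marco has believed that who thought that Ken has packed every memo.

4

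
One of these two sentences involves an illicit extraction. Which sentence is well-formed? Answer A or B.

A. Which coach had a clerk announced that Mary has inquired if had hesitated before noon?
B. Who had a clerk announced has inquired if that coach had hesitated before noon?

In A, the wh-phrase is extracted from inside a wh-island (introduced by "if"), which blocks movement.
In B, the extraction path crosses only that-complement boundaries, which are transparent.
So B is grammatical.

B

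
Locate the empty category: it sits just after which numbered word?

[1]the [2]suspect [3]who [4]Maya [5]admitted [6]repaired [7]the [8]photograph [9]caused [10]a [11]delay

5

The displaced element is "the suspect" (word 2).
It is linked across 1 clause boundary (Ø).
It functions as the subject of "repaired", so the gap sits immediately after word 5 ("admitted").
Base order: Maya admitted that the suspect repaired the photograph.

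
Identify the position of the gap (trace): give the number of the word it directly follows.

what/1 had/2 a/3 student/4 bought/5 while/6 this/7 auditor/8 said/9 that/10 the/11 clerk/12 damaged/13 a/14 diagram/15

5

The displaced element is "what" (word 1).
It functions as the direct object of "bought", so the gap sits immediately after word 5 ("bought").
Base order: A student had bought what while this auditor said that the clerk damaged a diagram.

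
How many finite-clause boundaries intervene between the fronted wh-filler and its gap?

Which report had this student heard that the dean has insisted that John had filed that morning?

"which report" is extracted from the object of "filed".
Boundaries crossed, outermost first: [that], [that] — 2 in total.

2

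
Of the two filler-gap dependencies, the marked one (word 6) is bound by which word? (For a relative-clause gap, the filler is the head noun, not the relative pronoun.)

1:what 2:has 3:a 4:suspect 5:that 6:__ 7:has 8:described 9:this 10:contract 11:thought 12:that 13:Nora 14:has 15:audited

The marked gap is inside the relative clause, the subject of "described".
Its filler is the head noun "suspect" (via "that"), at word 4.
(The other dependency links word 1 to a gap after word 15.)

4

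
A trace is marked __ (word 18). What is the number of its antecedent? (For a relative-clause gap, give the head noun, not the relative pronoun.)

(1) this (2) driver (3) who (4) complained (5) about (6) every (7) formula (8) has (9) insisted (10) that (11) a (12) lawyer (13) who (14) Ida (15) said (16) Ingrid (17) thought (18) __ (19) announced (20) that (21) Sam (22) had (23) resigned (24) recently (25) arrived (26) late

12

The gap at 18 is the subject of "announced", inside a relative clause.
The relative pronoun is "who" (word 13); it is bound by the head noun immediately before it.
Its filler is the head noun "lawyer", at word 12.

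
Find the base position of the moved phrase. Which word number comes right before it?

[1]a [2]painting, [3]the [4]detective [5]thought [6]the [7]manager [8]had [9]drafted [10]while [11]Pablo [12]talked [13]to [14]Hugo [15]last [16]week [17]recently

The displaced element is "a painting" (word 2).
It is linked across 1 clause boundary (Ø).
It functions as the direct object of "drafted", so the gap sits immediately after word 9 ("drafted").
Base order: The detective thought the manager had drafted a painting while Pablo talked to Hugo last week recently.

9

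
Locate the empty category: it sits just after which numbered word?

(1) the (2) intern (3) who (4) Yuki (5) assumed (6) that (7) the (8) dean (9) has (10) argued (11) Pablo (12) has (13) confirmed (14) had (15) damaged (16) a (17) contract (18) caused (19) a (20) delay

13

The displaced element is "the intern" (word 2).
It is linked across 3 clause boundaries (that → Ø → Ø).
It functions as the subject of "damaged", so the gap sits immediately after word 13 ("confirmed").
Base order: Yuki assumed that the dean has argued Pablo has confirmed that the intern had damaged a contract.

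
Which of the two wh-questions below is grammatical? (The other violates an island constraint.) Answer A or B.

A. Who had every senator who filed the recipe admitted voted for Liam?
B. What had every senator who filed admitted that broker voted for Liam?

In B, the wh-phrase is extracted from inside a complex-NP island (relative clause) (introduced by "who"), which blocks movement.
In A, the extraction path crosses only that-complement boundaries, which are transparent.
So A is grammatical.

A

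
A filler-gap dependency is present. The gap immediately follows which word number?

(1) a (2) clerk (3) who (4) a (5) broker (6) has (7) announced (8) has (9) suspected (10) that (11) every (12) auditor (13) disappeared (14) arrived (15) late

The displaced element is "a clerk" (word 2).
It is linked across 1 clause boundary (Ø).
It functions as the subject of "suspected", so the gap sits immediately after word 7 ("announced").
Base order: A broker has announced that a clerk has suspected that every auditor disappeared.

7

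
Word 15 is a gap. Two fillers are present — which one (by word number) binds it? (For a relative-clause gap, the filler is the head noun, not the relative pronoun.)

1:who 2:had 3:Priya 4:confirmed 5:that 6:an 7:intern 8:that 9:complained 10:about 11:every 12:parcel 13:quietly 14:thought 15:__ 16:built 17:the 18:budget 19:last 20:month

1

The marked gap is the subject of "built".
Its filler is the fronted wh-phrase "who", at word 1.
(The other dependency links word 7 to a gap after word 8.)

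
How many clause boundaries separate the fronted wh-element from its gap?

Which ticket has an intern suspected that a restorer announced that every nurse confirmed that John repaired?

3

"which ticket" is extracted from the object of "repaired".
Boundaries crossed, outermost first: [that], [that], [that] — 3 in total.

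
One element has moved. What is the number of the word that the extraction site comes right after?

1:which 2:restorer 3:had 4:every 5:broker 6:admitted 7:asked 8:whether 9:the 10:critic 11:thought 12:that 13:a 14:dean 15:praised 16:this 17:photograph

6

The displaced element is "which restorer" (word 2).
It is linked across 1 clause boundary (Ø).
It functions as the subject of "asked", so the gap sits immediately after word 6 ("admitted").
Base order: Every broker had admitted which restorer asked whether the critic thought that a dean praised this photograph.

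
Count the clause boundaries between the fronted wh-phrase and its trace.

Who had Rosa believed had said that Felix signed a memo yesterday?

"who" is extracted from the subject of "said".
Boundaries crossed, outermost first: [Ø] — 1 in total.

1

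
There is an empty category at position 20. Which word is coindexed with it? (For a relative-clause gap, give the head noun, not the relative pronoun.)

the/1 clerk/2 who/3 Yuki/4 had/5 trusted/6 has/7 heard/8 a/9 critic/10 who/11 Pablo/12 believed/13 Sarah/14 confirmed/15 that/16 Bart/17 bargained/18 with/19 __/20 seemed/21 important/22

10

The gap at 20 is the prepositional object of "bargained", inside a relative clause.
The relative pronoun is "who" (word 11); it is bound by the head noun immediately before it.
Its filler is the head noun "critic", at word 10.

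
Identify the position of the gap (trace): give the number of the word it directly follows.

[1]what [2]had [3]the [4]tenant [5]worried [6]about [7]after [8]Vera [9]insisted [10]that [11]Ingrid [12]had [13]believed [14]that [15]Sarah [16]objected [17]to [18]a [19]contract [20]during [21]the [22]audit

6

The displaced element is "what" (word 1).
It functions as the object of the preposition "about" of "worried", so the gap sits immediately after word 6 ("about").
Base order: The tenant had worried about what after Vera insisted that Ingrid had believed that Sarah objected to a contract during the audit.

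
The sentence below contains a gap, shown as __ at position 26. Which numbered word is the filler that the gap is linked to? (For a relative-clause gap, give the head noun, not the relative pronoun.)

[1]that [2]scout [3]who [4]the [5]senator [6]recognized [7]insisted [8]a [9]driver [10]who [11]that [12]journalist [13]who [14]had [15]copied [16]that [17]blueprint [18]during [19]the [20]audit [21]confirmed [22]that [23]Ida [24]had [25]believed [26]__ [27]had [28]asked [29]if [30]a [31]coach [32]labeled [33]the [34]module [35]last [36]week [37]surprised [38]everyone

9

The gap at 26 is the subject of "asked", inside a relative clause.
The relative pronoun is "who" (word 10); it is bound by the head noun immediately before it.
Its filler is the head noun "driver", at word 9.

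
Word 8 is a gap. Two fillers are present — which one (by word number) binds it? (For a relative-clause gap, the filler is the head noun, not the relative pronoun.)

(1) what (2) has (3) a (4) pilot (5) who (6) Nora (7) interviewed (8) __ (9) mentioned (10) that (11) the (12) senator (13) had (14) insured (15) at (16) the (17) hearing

The marked gap is inside the relative clause, the direct object of "interviewed".
Its filler is the head noun "pilot" (via "who"), at word 4.
(The other dependency links word 1 to a gap after word 14.)

4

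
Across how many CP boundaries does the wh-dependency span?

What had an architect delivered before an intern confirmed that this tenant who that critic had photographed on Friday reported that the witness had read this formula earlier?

0

"what" originates inside the matrix clause — no clause boundary is crossed.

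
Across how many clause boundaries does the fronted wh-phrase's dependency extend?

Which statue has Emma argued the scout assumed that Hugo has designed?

"which statue" is extracted from the object of "designed".
Boundaries crossed, outermost first: [Ø], [that] — 2 in total.

2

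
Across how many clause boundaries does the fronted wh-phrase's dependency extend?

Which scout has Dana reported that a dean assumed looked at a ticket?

"which scout" is extracted from the subject of "looked".
Boundaries crossed, outermost first: [that], [Ø] — 2 in total.

2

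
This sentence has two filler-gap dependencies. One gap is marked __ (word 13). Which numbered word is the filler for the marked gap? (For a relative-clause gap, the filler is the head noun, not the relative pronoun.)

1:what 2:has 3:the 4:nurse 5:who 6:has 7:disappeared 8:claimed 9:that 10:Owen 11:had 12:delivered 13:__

1

The marked gap is the direct object of "delivered".
Its filler is the fronted wh-phrase "what", at word 1.
(The other dependency links word 4 to a gap after word 5.)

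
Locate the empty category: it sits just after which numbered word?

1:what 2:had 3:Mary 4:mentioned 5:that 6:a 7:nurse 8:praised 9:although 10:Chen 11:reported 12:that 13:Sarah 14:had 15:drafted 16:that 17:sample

The displaced element is "what" (word 1).
It is linked across 1 clause boundary (that).
It functions as the direct object of "praised", so the gap sits immediately after word 8 ("praised").
Base order: Mary had mentioned that a nurse praised what although Chen reported that Sarah had drafted that sample.

8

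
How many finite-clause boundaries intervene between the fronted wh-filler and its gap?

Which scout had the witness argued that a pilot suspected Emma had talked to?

"which scout" is extracted from the PP object of "talked".
Boundaries crossed, outermost first: [that], [Ø] — 2 in total.

2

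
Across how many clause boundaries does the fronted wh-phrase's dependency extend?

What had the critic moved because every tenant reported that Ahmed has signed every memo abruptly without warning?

"what" originates inside the matrix clause — no clause boundary is crossed.

0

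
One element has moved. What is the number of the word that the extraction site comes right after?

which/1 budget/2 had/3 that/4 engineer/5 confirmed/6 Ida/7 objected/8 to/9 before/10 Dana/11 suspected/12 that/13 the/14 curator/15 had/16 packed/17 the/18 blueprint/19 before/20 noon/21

9

The displaced element is "which budget" (word 2).
It is linked across 1 clause boundary (Ø).
It functions as the object of the preposition "to" of "objected", so the gap sits immediately after word 9 ("to").
Base order: That engineer had confirmed Ida objected to which budget before Dana suspected that the curator had packed the blueprint before noon.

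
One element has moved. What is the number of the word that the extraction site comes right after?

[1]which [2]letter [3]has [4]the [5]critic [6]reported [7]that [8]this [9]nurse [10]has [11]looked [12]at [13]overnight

The displaced element is "which letter" (word 2).
It is linked across 1 clause boundary (that).
It functions as the object of the preposition "at" of "looked", so the gap sits immediately after word 12 ("at").
Base order: The critic has reported that this nurse has looked at which letter overnight.

12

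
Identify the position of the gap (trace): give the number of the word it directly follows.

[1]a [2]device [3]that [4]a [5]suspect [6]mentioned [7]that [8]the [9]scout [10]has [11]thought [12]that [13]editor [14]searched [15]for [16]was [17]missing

15

The displaced element is "a device" (word 2).
It is linked across 2 clause boundaries (that → Ø).
It functions as the object of the preposition "for" of "searched", so the gap sits immediately after word 15 ("for").
Base order: A suspect mentioned that the scout has thought that editor searched for a device.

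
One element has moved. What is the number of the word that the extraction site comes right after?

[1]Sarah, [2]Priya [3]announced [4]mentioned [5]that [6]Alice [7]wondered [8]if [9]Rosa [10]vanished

3

The displaced element is "Sarah" (word 1).
It is linked across 1 clause boundary (Ø).
It functions as the subject of "mentioned", so the gap sits immediately after word 3 ("announced").
Base order: Priya announced that Sarah mentioned that Alice wondered if Rosa vanished.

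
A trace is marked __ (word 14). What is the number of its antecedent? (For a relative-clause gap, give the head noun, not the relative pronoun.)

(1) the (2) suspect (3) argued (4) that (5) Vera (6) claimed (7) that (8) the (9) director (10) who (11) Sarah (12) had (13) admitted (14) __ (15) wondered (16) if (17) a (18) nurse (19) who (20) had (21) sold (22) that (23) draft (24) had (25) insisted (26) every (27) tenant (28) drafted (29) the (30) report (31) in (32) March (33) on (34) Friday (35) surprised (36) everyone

9

The gap at 14 is the subject of "wondered", inside a relative clause.
The relative pronoun is "who" (word 10); it is bound by the head noun immediately before it.
Its filler is the head noun "director", at word 9.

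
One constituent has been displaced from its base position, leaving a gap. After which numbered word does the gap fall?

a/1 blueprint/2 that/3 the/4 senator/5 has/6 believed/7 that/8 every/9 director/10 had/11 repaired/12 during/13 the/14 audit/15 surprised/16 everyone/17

12

The displaced element is "a blueprint" (word 2).
It is linked across 1 clause boundary (that).
It functions as the direct object of "repaired", so the gap sits immediately after word 12 ("repaired").
Base order: The senator has believed that every director had repaired a blueprint during the audit.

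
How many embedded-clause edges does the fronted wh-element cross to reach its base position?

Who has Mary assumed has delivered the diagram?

1

"who" is extracted from the subject of "delivered".
Boundaries crossed, outermost first: [Ø] — 1 in total.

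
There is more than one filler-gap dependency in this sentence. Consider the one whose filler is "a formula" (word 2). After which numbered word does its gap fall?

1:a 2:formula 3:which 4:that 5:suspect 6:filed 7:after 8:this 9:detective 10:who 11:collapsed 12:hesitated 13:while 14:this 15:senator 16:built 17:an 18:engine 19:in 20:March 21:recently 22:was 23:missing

6

The displaced element is "a formula" (word 2).
It functions as the direct object of "filed", so the gap sits immediately after word 6 ("filed").
Base order: That suspect filed a formula after this detective who collapsed hesitated while this senator built an engine in March recently.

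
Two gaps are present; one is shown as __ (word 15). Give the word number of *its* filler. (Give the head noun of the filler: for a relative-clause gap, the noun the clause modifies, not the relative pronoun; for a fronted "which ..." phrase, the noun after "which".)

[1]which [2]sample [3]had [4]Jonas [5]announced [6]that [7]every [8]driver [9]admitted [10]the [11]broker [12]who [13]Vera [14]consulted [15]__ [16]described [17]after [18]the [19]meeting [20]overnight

11

The marked gap is inside the relative clause, the direct object of "consulted".
Its filler is the head noun "broker" (via "who"), at word 11.
(The other dependency links word 2 to a gap after word 16.)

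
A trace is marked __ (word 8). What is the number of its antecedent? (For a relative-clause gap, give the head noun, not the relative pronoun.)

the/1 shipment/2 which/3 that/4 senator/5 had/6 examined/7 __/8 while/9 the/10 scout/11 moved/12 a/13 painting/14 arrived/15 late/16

The gap at 8 is the object of "examined", inside a relative clause.
The relative pronoun is "which" (word 3); it is bound by the head noun immediately before it.
Its filler is the head noun "shipment", at word 2.

2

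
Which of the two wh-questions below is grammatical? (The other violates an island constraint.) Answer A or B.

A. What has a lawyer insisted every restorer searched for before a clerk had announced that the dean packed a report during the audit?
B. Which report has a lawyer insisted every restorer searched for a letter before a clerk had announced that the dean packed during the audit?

A

In B, the wh-phrase is extracted from inside an adjunct island (introduced by "before"), which blocks movement.
In A, the extraction path crosses only that-complement boundaries, which are transparent.
So A is grammatical.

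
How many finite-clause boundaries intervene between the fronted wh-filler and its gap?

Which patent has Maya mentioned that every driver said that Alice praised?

"which patent" is extracted from the object of "praised".
Boundaries crossed, outermost first: [that], [that] — 2 in total.

2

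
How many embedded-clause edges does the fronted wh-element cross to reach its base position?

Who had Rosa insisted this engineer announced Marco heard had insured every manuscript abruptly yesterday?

3

"who" is extracted from the subject of "insured".
Boundaries crossed, outermost first: [Ø], [Ø], [Ø] — 3 in total.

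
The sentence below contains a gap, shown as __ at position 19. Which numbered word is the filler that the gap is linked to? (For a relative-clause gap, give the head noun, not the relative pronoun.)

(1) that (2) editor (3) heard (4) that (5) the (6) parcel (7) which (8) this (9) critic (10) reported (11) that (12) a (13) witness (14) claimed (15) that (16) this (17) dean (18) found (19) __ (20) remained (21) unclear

6

The gap at 19 is the object of "found", inside a relative clause.
The relative pronoun is "which" (word 7); it is bound by the head noun immediately before it.
Its filler is the head noun "parcel", at word 6.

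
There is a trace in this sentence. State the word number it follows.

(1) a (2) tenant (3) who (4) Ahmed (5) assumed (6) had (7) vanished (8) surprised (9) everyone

The displaced element is "a tenant" (word 2).
It is linked across 1 clause boundary (Ø).
It functions as the subject of "vanished", so the gap sits immediately after word 5 ("assumed").
Base order: Ahmed assumed that a tenant had vanished.

5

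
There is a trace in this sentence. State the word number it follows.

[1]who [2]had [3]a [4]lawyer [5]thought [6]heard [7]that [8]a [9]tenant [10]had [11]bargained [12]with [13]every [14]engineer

5

The displaced element is "who" (word 1).
It is linked across 1 clause boundary (Ø).
It functions as the subject of "heard", so the gap sits immediately after word 5 ("thought").
Base order: A lawyer had thought that who heard that a tenant had bargained with every engineer.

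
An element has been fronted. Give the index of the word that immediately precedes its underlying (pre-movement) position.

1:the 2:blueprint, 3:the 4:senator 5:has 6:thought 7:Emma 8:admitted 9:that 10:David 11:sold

11

The displaced element is "the blueprint" (word 2).
It is linked across 2 clause boundaries (Ø → that).
It functions as the direct object of "sold", so the gap sits immediately after word 11 ("sold").
Base order: The senator has thought Emma admitted that David sold the blueprint.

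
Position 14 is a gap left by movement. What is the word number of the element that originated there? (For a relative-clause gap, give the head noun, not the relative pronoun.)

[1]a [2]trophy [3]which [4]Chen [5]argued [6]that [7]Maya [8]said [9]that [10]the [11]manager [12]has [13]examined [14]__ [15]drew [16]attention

2

The gap at 14 is the object of "examined", inside a relative clause.
The relative pronoun is "which" (word 3); it is bound by the head noun immediately before it.
Its filler is the head noun "trophy", at word 2.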